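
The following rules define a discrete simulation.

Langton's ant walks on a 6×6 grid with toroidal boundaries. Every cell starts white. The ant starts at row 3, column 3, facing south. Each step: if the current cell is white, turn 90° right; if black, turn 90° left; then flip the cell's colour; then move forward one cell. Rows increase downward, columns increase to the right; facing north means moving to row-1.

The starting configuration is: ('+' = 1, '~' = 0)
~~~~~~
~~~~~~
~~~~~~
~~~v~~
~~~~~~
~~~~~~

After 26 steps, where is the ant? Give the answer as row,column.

0,4

0) ~~~~~~
~~~~~~
~~~~~~
~~~v~~
~~~~~~
~~~~~~
1) ~~~~~~
~~~~~~
~~~~~~
~~<+~~
~~~~~~
~~~~~~
2) ~~~~~~
~~~~~~
~~^~~~
~~++~~
~~~~~~
~~~~~~
3) ~~~~~~
~~~~~~
~~+>~~
~~++~~
~~~~~~
~~~~~~
4) ~~~~~~
~~~~~~
~~++~~
~~+v~~
~~~~~~
~~~~~~
5) ~~~~~~
~~~~~~
~~++~~
~~+~>~
~~~~~~
~~~~~~
6) ~~~~~~
~~~~~~
~~++~~
~~+~+~
~~~~v~
~~~~~~
7) ~~~~~~
~~~~~~
~~++~~
~~+~+~
~~~<+~
~~~~~~
8) ~~~~~~
~~~~~~
~~++~~
~~+^+~
~~~++~
~~~~~~
9) ~~~~~~
~~~~~~
~~++~~
~~++>~
~~~++~
~~~~~~
10) ~~~~~~
~~~~~~
~~++^~
~~++~~
~~~++~
~~~~~~
11) ~~~~~~
~~~~~~
~~+++>
~~++~~
~~~++~
~~~~~~
12) ~~~~~~
~~~~~~
~~++++
~~++~v
~~~++~
~~~~~~
13) ~~~~~~
~~~~~~
~~++++
~~++<+
~~~++~
~~~~~~
14) ~~~~~~
~~~~~~
~~++^+
~~++++
~~~++~
~~~~~~
15) ~~~~~~
~~~~~~
~~+<~+
~~++++
~~~++~
~~~~~~
16) ~~~~~~
~~~~~~
~~+~~+
~~+v++
~~~++~
~~~~~~
17) ~~~~~~
~~~~~~
~~+~~+
~~+~>+
~~~++~
~~~~~~
18) ~~~~~~
~~~~~~
~~+~^+
~~+~~+
~~~++~
~~~~~~
19) ~~~~~~
~~~~~~
~~+~+>
~~+~~+
~~~++~
~~~~~~
20) ~~~~~~
~~~~~^
~~+~+~
~~+~~+
~~~++~
~~~~~~
21) ~~~~~~
>~~~~+
~~+~+~
~~+~~+
~~~++~
~~~~~~
22) ~~~~~~
+~~~~+
v~+~+~
~~+~~+
~~~++~
~~~~~~
23) ~~~~~~
+~~~~+
+~+~+<
~~+~~+
~~~++~
~~~~~~
24) ~~~~~~
+~~~~^
+~+~++
~~+~~+
~~~++~
~~~~~~
25) ~~~~~~
+~~~<~
+~+~++
~~+~~+
~~~++~
~~~~~~
26) ~~~~^~
+~~~+~
+~+~++
~~+~~+
~~~++~
~~~~~~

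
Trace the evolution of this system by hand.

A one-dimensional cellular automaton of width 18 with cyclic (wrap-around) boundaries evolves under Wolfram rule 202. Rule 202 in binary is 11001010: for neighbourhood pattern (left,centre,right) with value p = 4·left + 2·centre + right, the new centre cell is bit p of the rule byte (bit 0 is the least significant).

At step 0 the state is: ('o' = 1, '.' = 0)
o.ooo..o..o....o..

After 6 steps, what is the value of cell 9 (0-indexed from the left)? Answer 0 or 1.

1

k=0  o.ooo..o..o....o..
k=1  ..ooo.o..o....o..o
k=2  .oooo...o....o..o.
k=3  ooooo..o....o..o..
k=4  ooooo.o....o..o..o
k=5  ooooo.....o..o..oo
k=6  ooooo....o..o..ooo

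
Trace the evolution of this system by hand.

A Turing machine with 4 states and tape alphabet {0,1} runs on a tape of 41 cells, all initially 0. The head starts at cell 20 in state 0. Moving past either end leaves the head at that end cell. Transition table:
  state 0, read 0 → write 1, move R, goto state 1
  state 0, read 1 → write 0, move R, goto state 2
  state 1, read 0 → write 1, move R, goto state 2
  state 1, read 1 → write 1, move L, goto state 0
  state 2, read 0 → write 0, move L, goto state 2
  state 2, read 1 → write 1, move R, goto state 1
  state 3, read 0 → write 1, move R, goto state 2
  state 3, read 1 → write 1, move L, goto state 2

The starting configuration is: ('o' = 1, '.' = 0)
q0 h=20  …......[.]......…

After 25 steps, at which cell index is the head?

t=0: q0 h=20  …......[.]......…
t=1: q1 h=21  ….....o[.]......…
t=2: q2 h=22  …....oo[.]......…
t=3: q2 h=21  ….....o[o]......…
t=4: q1 h=22  …....oo[.]......…
t=5: q2 h=23  …...ooo[.]......…
t=6: q2 h=22  …....oo[o]......…
t=7: q1 h=23  …...ooo[.]......…
t=8: q2 h=24  …..oooo[.]......…
t=9: q2 h=23  …...ooo[o]......…
t=10: q1 h=24  …..oooo[.]......…
t=11: q2 h=25  ….ooooo[.]......…
t=12: q2 h=24  …..oooo[o]......…
t=13: q1 h=25  ….ooooo[.]......…
t=14: q2 h=26  …oooooo[.]......…
t=15: q2 h=25  ….ooooo[o]......…
t=16: q1 h=26  …oooooo[.]......…
t=17: q2 h=27  …oooooo[.]......…
t=18: q2 h=26  …oooooo[o]......…
t=19: q1 h=27  …oooooo[.]......…
t=20: q2 h=28  …oooooo[.]......…
t=21: q2 h=27  …oooooo[o]......…
t=22: q1 h=28  …oooooo[.]......…
t=23: q2 h=29  …oooooo[.]......…
t=24: q2 h=28  …oooooo[o]......…
t=25: q1 h=29  …oooooo[.]......…

29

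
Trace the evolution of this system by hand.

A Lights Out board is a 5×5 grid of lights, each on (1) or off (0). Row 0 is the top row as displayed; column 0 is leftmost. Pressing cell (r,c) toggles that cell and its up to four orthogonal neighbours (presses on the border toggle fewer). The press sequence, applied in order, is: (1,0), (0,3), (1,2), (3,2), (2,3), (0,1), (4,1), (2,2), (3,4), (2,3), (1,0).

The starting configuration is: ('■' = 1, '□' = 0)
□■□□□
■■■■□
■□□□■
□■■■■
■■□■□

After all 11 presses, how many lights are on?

17

gen 0: □■□□□
■■■■□
■□□□■
□■■■■
■■□■□
gen 1: ■■□□□
□□■■□
□□□□■
□■■■■
■■□■□
gen 2: ■■■■■
□□■□□
□□□□■
□■■■■
■■□■□
gen 3: ■■□■■
□■□■□
□□■□■
□■■■■
■■□■□
gen 4: ■■□■■
□■□■□
□□□□■
□□□□■
■■■■□
gen 5: ■■□■■
□■□□□
□□■■□
□□□■■
■■■■□
gen 6: □□■■■
□□□□□
□□■■□
□□□■■
■■■■□
gen 7: □□■■■
□□□□□
□□■■□
□■□■■
□□□■□
gen 8: □□■■■
□□■□□
□■□□□
□■■■■
□□□■□
gen 9: □□■■■
□□■□□
□■□□■
□■■□□
□□□■■
gen 10: □□■■■
□□■■□
□■■■□
□■■■□
□□□■■
gen 11: ■□■■■
■■■■□
■■■■□
□■■■□
□□□■■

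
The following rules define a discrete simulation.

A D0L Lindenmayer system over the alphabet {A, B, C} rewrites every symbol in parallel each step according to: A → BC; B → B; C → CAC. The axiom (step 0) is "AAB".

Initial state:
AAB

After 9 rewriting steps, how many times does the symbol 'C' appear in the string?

1970

0) AAB
1) BCBCB
2) BCACBCACB
3) BCACBCCACBCACBCCACB
4) BCACBCCACBCACCACBCCACBCACBCCACBCACCACBCCACB
5) BCACBCCACBCACCACBCCACBCACBCCACCACBCCACBCACCACBCCACBCACBCCACBCACCACBCCACBCACBCCACCACBCCACBCACCACBCCACB
6) BCACBCCACBCACCACBCCACBCACBCCACCACBCCACBCACCACBCCACBCACBCCA…CACBCCACCACBCCACBCACCACBCCACBCACBCCACCACBCCACBCACCACBCCACB  (len 241)
7) BCACBCCACBCACCACBCCACBCACBCCACCACBCCACBCACCACBCCACBCACBCCA…CACBCCACCACBCCACBCACCACBCCACBCACBCCACCACBCCACBCACCACBCCACB  (len 579)
8) BCACBCCACBCACCACBCCACBCACBCCACCACBCCACBCACCACBCCACBCACBCCA…CACBCCACCACBCCACBCACCACBCCACBCACBCCACCACBCCACBCACCACBCCACB  (len 1395)
9) BCACBCCACBCACCACBCCACBCACBCCACCACBCCACBCACCACBCCACBCACBCCA…CACBCCACCACBCCACBCACCACBCCACBCACBCCACCACBCCACBCACCACBCCACB  (len 3365)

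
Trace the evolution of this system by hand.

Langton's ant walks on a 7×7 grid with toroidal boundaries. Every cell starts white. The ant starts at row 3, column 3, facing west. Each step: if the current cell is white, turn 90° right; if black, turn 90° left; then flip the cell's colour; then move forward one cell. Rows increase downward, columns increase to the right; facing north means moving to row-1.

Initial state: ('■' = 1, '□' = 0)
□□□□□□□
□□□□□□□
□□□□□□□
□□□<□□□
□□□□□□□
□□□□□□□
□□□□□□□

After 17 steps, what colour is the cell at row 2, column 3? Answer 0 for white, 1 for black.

step 0: □□□□□□□
□□□□□□□
□□□□□□□
□□□<□□□
□□□□□□□
□□□□□□□
□□□□□□□
step 1: □□□□□□□
□□□□□□□
□□□^□□□
□□□■□□□
□□□□□□□
□□□□□□□
□□□□□□□
step 2: □□□□□□□
□□□□□□□
□□□■>□□
□□□■□□□
□□□□□□□
□□□□□□□
□□□□□□□
step 3: □□□□□□□
□□□□□□□
□□□■■□□
□□□■v□□
□□□□□□□
□□□□□□□
□□□□□□□
step 4: □□□□□□□
□□□□□□□
□□□■■□□
□□□<■□□
□□□□□□□
□□□□□□□
□□□□□□□
step 5: □□□□□□□
□□□□□□□
□□□■■□□
□□□□■□□
□□□v□□□
□□□□□□□
□□□□□□□
step 6: □□□□□□□
□□□□□□□
□□□■■□□
□□□□■□□
□□<■□□□
□□□□□□□
□□□□□□□
step 7: □□□□□□□
□□□□□□□
□□□■■□□
□□^□■□□
□□■■□□□
□□□□□□□
□□□□□□□
step 8: □□□□□□□
□□□□□□□
□□□■■□□
□□■>■□□
□□■■□□□
□□□□□□□
□□□□□□□
step 9: □□□□□□□
□□□□□□□
□□□■■□□
□□■■■□□
□□■v□□□
□□□□□□□
□□□□□□□
step 10: □□□□□□□
□□□□□□□
□□□■■□□
□□■■■□□
□□■□>□□
□□□□□□□
□□□□□□□
step 11: □□□□□□□
□□□□□□□
□□□■■□□
□□■■■□□
□□■□■□□
□□□□v□□
□□□□□□□
step 12: □□□□□□□
□□□□□□□
□□□■■□□
□□■■■□□
□□■□■□□
□□□<■□□
□□□□□□□
step 13: □□□□□□□
□□□□□□□
□□□■■□□
□□■■■□□
□□■^■□□
□□□■■□□
□□□□□□□
step 14: □□□□□□□
□□□□□□□
□□□■■□□
□□■■■□□
□□■■>□□
□□□■■□□
□□□□□□□
step 15: □□□□□□□
□□□□□□□
□□□■■□□
□□■■^□□
□□■■□□□
□□□■■□□
□□□□□□□
step 16: □□□□□□□
□□□□□□□
□□□■■□□
□□■<□□□
□□■■□□□
□□□■■□□
□□□□□□□
step 17: □□□□□□□
□□□□□□□
□□□■■□□
□□■□□□□
□□■v□□□
□□□■■□□
□□□□□□□

1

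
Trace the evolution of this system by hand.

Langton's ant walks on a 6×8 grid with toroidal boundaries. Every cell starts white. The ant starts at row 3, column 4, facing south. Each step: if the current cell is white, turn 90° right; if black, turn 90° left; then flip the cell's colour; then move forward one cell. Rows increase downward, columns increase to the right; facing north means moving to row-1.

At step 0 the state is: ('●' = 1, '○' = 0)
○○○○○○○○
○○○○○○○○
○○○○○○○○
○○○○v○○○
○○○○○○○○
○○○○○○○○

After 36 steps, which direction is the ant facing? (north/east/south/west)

step 0: ○○○○○○○○
○○○○○○○○
○○○○○○○○
○○○○v○○○
○○○○○○○○
○○○○○○○○
step 1: ○○○○○○○○
○○○○○○○○
○○○○○○○○
○○○<●○○○
○○○○○○○○
○○○○○○○○
step 2: ○○○○○○○○
○○○○○○○○
○○○^○○○○
○○○●●○○○
○○○○○○○○
○○○○○○○○
step 3: ○○○○○○○○
○○○○○○○○
○○○●>○○○
○○○●●○○○
○○○○○○○○
○○○○○○○○
step 4: ○○○○○○○○
○○○○○○○○
○○○●●○○○
○○○●v○○○
○○○○○○○○
○○○○○○○○
step 5: ○○○○○○○○
○○○○○○○○
○○○●●○○○
○○○●○>○○
○○○○○○○○
○○○○○○○○
step 6: ○○○○○○○○
○○○○○○○○
○○○●●○○○
○○○●○●○○
○○○○○v○○
○○○○○○○○
step 7: ○○○○○○○○
○○○○○○○○
○○○●●○○○
○○○●○●○○
○○○○<●○○
○○○○○○○○
step 8: ○○○○○○○○
○○○○○○○○
○○○●●○○○
○○○●^●○○
○○○○●●○○
○○○○○○○○
step 9: ○○○○○○○○
○○○○○○○○
○○○●●○○○
○○○●●>○○
○○○○●●○○
○○○○○○○○
step 10: ○○○○○○○○
○○○○○○○○
○○○●●^○○
○○○●●○○○
○○○○●●○○
○○○○○○○○
step 11: ○○○○○○○○
○○○○○○○○
○○○●●●>○
○○○●●○○○
○○○○●●○○
○○○○○○○○
step 12: ○○○○○○○○
○○○○○○○○
○○○●●●●○
○○○●●○v○
○○○○●●○○
○○○○○○○○
step 13: ○○○○○○○○
○○○○○○○○
○○○●●●●○
○○○●●<●○
○○○○●●○○
○○○○○○○○
step 14: ○○○○○○○○
○○○○○○○○
○○○●●^●○
○○○●●●●○
○○○○●●○○
○○○○○○○○
step 15: ○○○○○○○○
○○○○○○○○
○○○●<○●○
○○○●●●●○
○○○○●●○○
○○○○○○○○
step 16: ○○○○○○○○
○○○○○○○○
○○○●○○●○
○○○●v●●○
○○○○●●○○
○○○○○○○○
step 17: ○○○○○○○○
○○○○○○○○
○○○●○○●○
○○○●○>●○
○○○○●●○○
○○○○○○○○
step 18: ○○○○○○○○
○○○○○○○○
○○○●○^●○
○○○●○○●○
○○○○●●○○
○○○○○○○○
step 19: ○○○○○○○○
○○○○○○○○
○○○●○●>○
○○○●○○●○
○○○○●●○○
○○○○○○○○
step 20: ○○○○○○○○
○○○○○○^○
○○○●○●○○
○○○●○○●○
○○○○●●○○
○○○○○○○○
step 21: ○○○○○○○○
○○○○○○●>
○○○●○●○○
○○○●○○●○
○○○○●●○○
○○○○○○○○
step 22: ○○○○○○○○
○○○○○○●●
○○○●○●○v
○○○●○○●○
○○○○●●○○
○○○○○○○○
step 23: ○○○○○○○○
○○○○○○●●
○○○●○●<●
○○○●○○●○
○○○○●●○○
○○○○○○○○
step 24: ○○○○○○○○
○○○○○○^●
○○○●○●●●
○○○●○○●○
○○○○●●○○
○○○○○○○○
step 25: ○○○○○○○○
○○○○○<○●
○○○●○●●●
○○○●○○●○
○○○○●●○○
○○○○○○○○
step 26: ○○○○○^○○
○○○○○●○●
○○○●○●●●
○○○●○○●○
○○○○●●○○
○○○○○○○○
step 27: ○○○○○●>○
○○○○○●○●
○○○●○●●●
○○○●○○●○
○○○○●●○○
○○○○○○○○
step 28: ○○○○○●●○
○○○○○●v●
○○○●○●●●
○○○●○○●○
○○○○●●○○
○○○○○○○○
step 29: ○○○○○●●○
○○○○○<●●
○○○●○●●●
○○○●○○●○
○○○○●●○○
○○○○○○○○
step 30: ○○○○○●●○
○○○○○○●●
○○○●○v●●
○○○●○○●○
○○○○●●○○
○○○○○○○○
step 31: ○○○○○●●○
○○○○○○●●
○○○●○○>●
○○○●○○●○
○○○○●●○○
○○○○○○○○
step 32: ○○○○○●●○
○○○○○○^●
○○○●○○○●
○○○●○○●○
○○○○●●○○
○○○○○○○○
step 33: ○○○○○●●○
○○○○○<○●
○○○●○○○●
○○○●○○●○
○○○○●●○○
○○○○○○○○
step 34: ○○○○○^●○
○○○○○●○●
○○○●○○○●
○○○●○○●○
○○○○●●○○
○○○○○○○○
step 35: ○○○○<○●○
○○○○○●○●
○○○●○○○●
○○○●○○●○
○○○○●●○○
○○○○○○○○
step 36: ○○○○●○●○
○○○○○●○●
○○○●○○○●
○○○●○○●○
○○○○●●○○
○○○○^○○○

north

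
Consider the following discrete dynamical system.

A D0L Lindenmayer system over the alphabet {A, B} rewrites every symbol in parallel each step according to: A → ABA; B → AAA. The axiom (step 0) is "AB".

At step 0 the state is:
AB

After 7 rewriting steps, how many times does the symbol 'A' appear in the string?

k=0  AB
k=1  ABAAAA
k=2  ABAAAAABAABAABAABA
k=3  ABAAAAABAABAABAABAABAAAAABAABAAAAABAABAAAAABAABAAAAABA
k=4  ABAAAAABAABAABAABAABAAAAABAABAAAAABAABAAAAABAABAAAAABAABAA…AABAABAAAAABAABAABAABAABAAAAABAABAAAAABAABAABAABAABAAAAABA  (len 162)
k=5  ABAAAAABAABAABAABAABAAAAABAABAAAAABAABAAAAABAABAAAAABAABAA…AABAABAAAAABAABAAAAABAABAAAAABAABAAAAABAABAABAABAABAAAAABA  (len 486)
k=6  ABAAAAABAABAABAABAABAAAAABAABAAAAABAABAAAAABAABAAAAABAABAA…AABAABAAAAABAABAAAAABAABAAAAABAABAAAAABAABAABAABAABAAAAABA  (len 1458)
k=7  ABAAAAABAABAABAABAABAAAAABAABAAAAABAABAAAAABAABAAAAABAABAA…AABAABAAAAABAABAAAAABAABAAAAABAABAAAAABAABAABAABAABAAAAABA  (len 4374)

3281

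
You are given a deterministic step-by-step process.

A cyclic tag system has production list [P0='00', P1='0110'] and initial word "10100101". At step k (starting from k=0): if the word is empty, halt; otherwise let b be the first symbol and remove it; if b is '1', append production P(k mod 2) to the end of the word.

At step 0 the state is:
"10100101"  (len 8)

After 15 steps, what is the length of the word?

t=0: "10100101"  (len 8)
t=1: "010010100"  (len 9)
t=2: "10010100"  (len 8)
t=3: "001010000"  (len 9)
t=4: "01010000"  (len 8)
t=5: "1010000"  (len 7)
t=6: "0100000110"  (len 10)
t=7: "100000110"  (len 9)
t=8: "000001100110"  (len 12)
t=9: "00001100110"  (len 11)
t=10: "0001100110"  (len 10)
t=11: "001100110"  (len 9)
t=12: "01100110"  (len 8)
t=13: "1100110"  (len 7)
t=14: "1001100110"  (len 10)
t=15: "00110011000"  (len 11)

11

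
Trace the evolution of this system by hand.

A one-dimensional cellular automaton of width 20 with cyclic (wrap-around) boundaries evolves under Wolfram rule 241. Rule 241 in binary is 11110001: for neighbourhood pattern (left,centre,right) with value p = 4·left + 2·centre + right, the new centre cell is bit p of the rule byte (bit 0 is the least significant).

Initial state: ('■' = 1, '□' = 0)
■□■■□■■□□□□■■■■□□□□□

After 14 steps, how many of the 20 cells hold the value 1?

14

0) ■□■■□■■□□□□■■■■□□□□□
1) □■□■■□■■■■□□■■■■■■■□
2) □□■□■■□■■■■□□■■■■■■■
3) ■□□■□■■□■■■■□□■■■■■■
4) ■■□□■□■■□■■■■□□■■■■■
5) ■■■□□■□■■□■■■■□□■■■■
6) ■■■■□□■□■■□■■■■□□■■■
7) ■■■■■□□■□■■□■■■■□□■■
8) ■■■■■■□□■□■■□■■■■□□■
9) ■■■■■■■□□■□■■□■■■■□□
10) □■■■■■■■□□■□■■□■■■■□
11) □□■■■■■■■□□■□■■□■■■■
12) ■□□■■■■■■■□□■□■■□■■■
13) ■■□□■■■■■■■□□■□■■□■■
14) ■■■□□■■■■■■■□□■□■■□■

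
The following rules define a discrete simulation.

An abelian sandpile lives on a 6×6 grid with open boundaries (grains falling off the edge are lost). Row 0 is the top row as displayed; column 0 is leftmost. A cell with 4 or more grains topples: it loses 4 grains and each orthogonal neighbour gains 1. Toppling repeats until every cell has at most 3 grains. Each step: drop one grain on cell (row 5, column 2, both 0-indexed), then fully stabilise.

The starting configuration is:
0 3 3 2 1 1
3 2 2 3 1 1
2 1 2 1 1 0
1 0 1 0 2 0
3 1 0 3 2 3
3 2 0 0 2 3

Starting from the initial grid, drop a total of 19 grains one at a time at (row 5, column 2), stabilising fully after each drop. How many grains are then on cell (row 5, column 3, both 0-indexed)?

2

gen 0: 0 3 3 2 1 1
3 2 2 3 1 1
2 1 2 1 1 0
1 0 1 0 2 0
3 1 0 3 2 3
3 2 0 0 2 3
gen 1: 0 3 3 2 1 1
3 2 2 3 1 1
2 1 2 1 1 0
1 0 1 0 2 0
3 1 0 3 2 3
3 2 1 0 2 3
gen 2: 0 3 3 2 1 1
3 2 2 3 1 1
2 1 2 1 1 0
1 0 1 0 2 0
3 1 0 3 2 3
3 2 2 0 2 3
gen 3: 0 3 3 2 1 1
3 2 2 3 1 1
2 1 2 1 1 0
1 0 1 0 2 0
3 1 0 3 2 3
3 2 3 0 2 3
gen 4: 0 3 3 2 1 1
3 2 2 3 1 1
2 1 2 1 1 0
1 0 1 0 2 0
3 1 1 3 2 3
3 3 0 1 2 3
gen 5: 0 3 3 2 1 1
3 2 2 3 1 1
2 1 2 1 1 0
1 0 1 0 2 0
3 1 1 3 2 3
3 3 1 1 2 3
gen 6: 0 3 3 2 1 1
3 2 2 3 1 1
2 1 2 1 1 0
1 0 1 0 2 0
3 1 1 3 2 3
3 3 2 1 2 3
gen 7: 0 3 3 2 1 1
3 2 2 3 1 1
2 1 2 1 1 0
1 0 1 0 2 0
3 1 1 3 2 3
3 3 3 1 2 3
gen 8: 0 3 3 2 1 1
3 2 2 3 1 1
2 1 2 1 1 0
2 0 1 0 2 0
0 3 2 3 2 3
1 1 1 2 2 3
gen 9: 0 3 3 2 1 1
3 2 2 3 1 1
2 1 2 1 1 0
2 0 1 0 2 0
0 3 2 3 2 3
1 1 2 2 2 3
gen 10: 0 3 3 2 1 1
3 2 2 3 1 1
2 1 2 1 1 0
2 0 1 0 2 0
0 3 2 3 2 3
1 1 3 2 2 3
gen 11: 0 3 3 2 1 1
3 2 2 3 1 1
2 1 2 1 1 0
2 0 1 0 2 0
0 3 3 3 2 3
1 2 0 3 2 3
gen 12: 0 3 3 2 1 1
3 2 2 3 1 1
2 1 2 1 1 0
2 0 1 0 2 0
0 3 3 3 2 3
1 2 1 3 2 3
gen 13: 0 3 3 2 1 1
3 2 2 3 1 1
2 1 2 1 1 0
2 0 1 0 2 0
0 3 3 3 2 3
1 2 2 3 2 3
gen 14: 0 3 3 2 1 1
3 2 2 3 1 1
2 1 2 1 1 0
2 0 1 0 2 0
0 3 3 3 2 3
1 2 3 3 2 3
gen 15: 0 3 3 2 1 1
3 2 2 3 1 1
2 1 2 1 1 0
2 1 2 1 2 0
1 1 2 1 3 3
2 0 3 1 3 3
gen 16: 0 3 3 2 1 1
3 2 2 3 1 1
2 1 2 1 1 0
2 1 2 1 2 0
1 1 3 1 3 3
2 1 0 2 3 3
gen 17: 0 3 3 2 1 1
3 2 2 3 1 1
2 1 2 1 1 0
2 1 2 1 2 0
1 1 3 1 3 3
2 1 1 2 3 3
gen 18: 0 3 3 2 1 1
3 2 2 3 1 1
2 1 2 1 1 0
2 1 2 1 2 0
1 1 3 1 3 3
2 1 2 2 3 3
gen 19: 0 3 3 2 1 1
3 2 2 3 1 1
2 1 2 1 1 0
2 1 2 1 2 0
1 1 3 1 3 3
2 1 3 2 3 3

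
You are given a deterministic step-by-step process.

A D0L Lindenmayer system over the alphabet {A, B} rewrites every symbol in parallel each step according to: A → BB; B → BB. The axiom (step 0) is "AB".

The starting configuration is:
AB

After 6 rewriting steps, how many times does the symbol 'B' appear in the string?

k=0  AB
k=1  BBBB
k=2  BBBBBBBB
k=3  BBBBBBBBBBBBBBBB
k=4  BBBBBBBBBBBBBBBBBBBBBBBBBBBBBBBB
k=5  BBBBBBBBBBBBBBBBBBBBBBBBBBBBBBBBBBBBBBBBBBBBBBBBBBBBBBBBBBBBBBBB
k=6  BBBBBBBBBBBBBBBBBBBBBBBBBBBBBBBBBBBBBBBBBBBBBBBBBBBBBBBBBB…BBBBBBBBBBBBBBBBBBBBBBBBBBBBBBBBBBBBBBBBBBBBBBBBBBBBBBBBBB  (len 128)

128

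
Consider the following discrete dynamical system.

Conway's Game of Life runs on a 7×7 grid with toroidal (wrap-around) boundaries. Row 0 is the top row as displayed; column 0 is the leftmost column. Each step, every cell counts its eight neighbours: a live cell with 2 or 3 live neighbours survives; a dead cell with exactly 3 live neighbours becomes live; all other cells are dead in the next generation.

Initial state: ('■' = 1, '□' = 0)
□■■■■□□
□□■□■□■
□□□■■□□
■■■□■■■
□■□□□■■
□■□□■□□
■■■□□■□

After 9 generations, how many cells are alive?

17

t=0: □■■■■□□
□□■□■□■
□□□■■□□
■■■□■■■
□■□□□■■
□■□□■□□
■■■□□■□
t=1: □□□□■□■
□■□□□□□
□□□□□□□
□■■□□□□
□□□■□□□
□□□□■□□
■□□□□■□
t=2: ■□□□□■■
□□□□□□□
□■■□□□□
□□■□□□□
□□■■□□□
□□□□■□□
□□□□■■■
t=3: ■□□□■□□
■■□□□□■
□■■□□□□
□□□□□□□
□□■■□□□
□□□□■□□
■□□□■□□
t=4: □□□□□■□
□□■□□□■
□■■□□□□
□■□■□□□
□□□■□□□
□□□□■□□
□□□■■■□
t=5: □□□■□■■
□■■□□□□
■■□■□□□
□■□■□□□
□□■■■□□
□□□□□■□
□□□■□■□
t=6: □□□■□■■
□■□■■□■
■□□■□□□
■■□□□□□
□□■■■□□
□□■□□■□
□□□□□■□
t=7: ■□■■□□■
□□□■□□■
□□□■■□■
■■□□■□□
□□■■■□□
□□■□□■□
□□□□□■□
t=8: ■□■■■■■
□□□□□□■
□□■■■□■
■■□□□□□
□□■□■■□
□□■□□■□
□■■■■■□
t=9: ■□□□□□□
□■□□□□□
□■■■□■■
■■□□□□■
□□■■■■■
□□□□□□■
■□□□□□□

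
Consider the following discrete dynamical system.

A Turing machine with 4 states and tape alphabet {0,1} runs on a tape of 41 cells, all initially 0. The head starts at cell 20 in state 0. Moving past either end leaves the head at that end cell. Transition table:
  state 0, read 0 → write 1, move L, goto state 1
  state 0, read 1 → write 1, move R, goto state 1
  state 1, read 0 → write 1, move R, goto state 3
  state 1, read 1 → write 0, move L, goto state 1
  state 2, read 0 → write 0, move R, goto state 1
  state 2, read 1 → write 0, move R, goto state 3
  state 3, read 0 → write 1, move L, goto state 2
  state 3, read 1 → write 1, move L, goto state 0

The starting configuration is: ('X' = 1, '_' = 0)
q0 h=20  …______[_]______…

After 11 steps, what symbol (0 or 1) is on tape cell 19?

t=0: q0 h=20  …______[_]______…
t=1: q1 h=19  …______[_]X_____…
t=2: q3 h=20  …_____X[X]______…
t=3: q0 h=19  …______[X]X_____…
t=4: q1 h=20  …_____X[X]______…
t=5: q1 h=19  …______[X]______…
t=6: q1 h=18  …______[_]______…
t=7: q3 h=19  …_____X[_]______…
t=8: q2 h=18  …______[X]X_____…
t=9: q3 h=19  …______[X]______…
t=10: q0 h=18  …______[_]X_____…
t=11: q1 h=17  …______[_]XX____…

1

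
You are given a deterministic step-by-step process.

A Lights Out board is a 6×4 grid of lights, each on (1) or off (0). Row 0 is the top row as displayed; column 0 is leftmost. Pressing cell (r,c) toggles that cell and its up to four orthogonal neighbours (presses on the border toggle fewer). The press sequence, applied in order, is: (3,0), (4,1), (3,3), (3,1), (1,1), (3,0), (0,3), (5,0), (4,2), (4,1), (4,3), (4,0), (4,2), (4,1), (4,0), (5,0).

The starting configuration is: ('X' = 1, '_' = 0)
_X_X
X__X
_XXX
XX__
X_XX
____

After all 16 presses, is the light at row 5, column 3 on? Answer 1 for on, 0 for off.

1

0) _X_X
X__X
_XXX
XX__
X_XX
____
1) _X_X
X__X
XXXX
____
__XX
____
2) _X_X
X__X
XXXX
_X__
XX_X
_X__
3) _X_X
X__X
XXX_
_XXX
XX__
_X__
4) _X_X
X__X
X_X_
X__X
X___
_X__
5) ___X
_XXX
XXX_
X__X
X___
_X__
6) ___X
_XXX
_XX_
_X_X
____
_X__
7) __X_
_XX_
_XX_
_X_X
____
_X__
8) __X_
_XX_
_XX_
_X_X
X___
X___
9) __X_
_XX_
_XX_
_XXX
XXXX
X_X_
10) __X_
_XX_
_XX_
__XX
___X
XXX_
11) __X_
_XX_
_XX_
__X_
__X_
XXXX
12) __X_
_XX_
_XX_
X_X_
XXX_
_XXX
13) __X_
_XX_
_XX_
X___
X__X
_X_X
14) __X_
_XX_
_XX_
XX__
_XXX
___X
15) __X_
_XX_
_XX_
_X__
X_XX
X__X
16) __X_
_XX_
_XX_
_X__
__XX
_X_X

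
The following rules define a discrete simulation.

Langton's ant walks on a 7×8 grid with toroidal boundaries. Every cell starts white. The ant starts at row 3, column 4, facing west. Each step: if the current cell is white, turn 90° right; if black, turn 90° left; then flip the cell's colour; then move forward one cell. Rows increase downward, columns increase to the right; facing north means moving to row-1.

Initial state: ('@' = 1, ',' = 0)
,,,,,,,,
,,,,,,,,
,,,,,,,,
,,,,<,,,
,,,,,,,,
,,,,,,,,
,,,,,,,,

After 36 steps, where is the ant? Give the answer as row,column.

k=0  ,,,,,,,,
,,,,,,,,
,,,,,,,,
,,,,<,,,
,,,,,,,,
,,,,,,,,
,,,,,,,,
k=1  ,,,,,,,,
,,,,,,,,
,,,,^,,,
,,,,@,,,
,,,,,,,,
,,,,,,,,
,,,,,,,,
k=2  ,,,,,,,,
,,,,,,,,
,,,,@>,,
,,,,@,,,
,,,,,,,,
,,,,,,,,
,,,,,,,,
k=3  ,,,,,,,,
,,,,,,,,
,,,,@@,,
,,,,@v,,
,,,,,,,,
,,,,,,,,
,,,,,,,,
k=4  ,,,,,,,,
,,,,,,,,
,,,,@@,,
,,,,<@,,
,,,,,,,,
,,,,,,,,
,,,,,,,,
k=5  ,,,,,,,,
,,,,,,,,
,,,,@@,,
,,,,,@,,
,,,,v,,,
,,,,,,,,
,,,,,,,,
k=6  ,,,,,,,,
,,,,,,,,
,,,,@@,,
,,,,,@,,
,,,<@,,,
,,,,,,,,
,,,,,,,,
k=7  ,,,,,,,,
,,,,,,,,
,,,,@@,,
,,,^,@,,
,,,@@,,,
,,,,,,,,
,,,,,,,,
k=8  ,,,,,,,,
,,,,,,,,
,,,,@@,,
,,,@>@,,
,,,@@,,,
,,,,,,,,
,,,,,,,,
k=9  ,,,,,,,,
,,,,,,,,
,,,,@@,,
,,,@@@,,
,,,@v,,,
,,,,,,,,
,,,,,,,,
k=10  ,,,,,,,,
,,,,,,,,
,,,,@@,,
,,,@@@,,
,,,@,>,,
,,,,,,,,
,,,,,,,,
k=11  ,,,,,,,,
,,,,,,,,
,,,,@@,,
,,,@@@,,
,,,@,@,,
,,,,,v,,
,,,,,,,,
k=12  ,,,,,,,,
,,,,,,,,
,,,,@@,,
,,,@@@,,
,,,@,@,,
,,,,<@,,
,,,,,,,,
k=13  ,,,,,,,,
,,,,,,,,
,,,,@@,,
,,,@@@,,
,,,@^@,,
,,,,@@,,
,,,,,,,,
k=14  ,,,,,,,,
,,,,,,,,
,,,,@@,,
,,,@@@,,
,,,@@>,,
,,,,@@,,
,,,,,,,,
k=15  ,,,,,,,,
,,,,,,,,
,,,,@@,,
,,,@@^,,
,,,@@,,,
,,,,@@,,
,,,,,,,,
k=16  ,,,,,,,,
,,,,,,,,
,,,,@@,,
,,,@<,,,
,,,@@,,,
,,,,@@,,
,,,,,,,,
k=17  ,,,,,,,,
,,,,,,,,
,,,,@@,,
,,,@,,,,
,,,@v,,,
,,,,@@,,
,,,,,,,,
k=18  ,,,,,,,,
,,,,,,,,
,,,,@@,,
,,,@,,,,
,,,@,>,,
,,,,@@,,
,,,,,,,,
k=19  ,,,,,,,,
,,,,,,,,
,,,,@@,,
,,,@,,,,
,,,@,@,,
,,,,@v,,
,,,,,,,,
k=20  ,,,,,,,,
,,,,,,,,
,,,,@@,,
,,,@,,,,
,,,@,@,,
,,,,@,>,
,,,,,,,,
k=21  ,,,,,,,,
,,,,,,,,
,,,,@@,,
,,,@,,,,
,,,@,@,,
,,,,@,@,
,,,,,,v,
k=22  ,,,,,,,,
,,,,,,,,
,,,,@@,,
,,,@,,,,
,,,@,@,,
,,,,@,@,
,,,,,<@,
k=23  ,,,,,,,,
,,,,,,,,
,,,,@@,,
,,,@,,,,
,,,@,@,,
,,,,@^@,
,,,,,@@,
k=24  ,,,,,,,,
,,,,,,,,
,,,,@@,,
,,,@,,,,
,,,@,@,,
,,,,@@>,
,,,,,@@,
k=25  ,,,,,,,,
,,,,,,,,
,,,,@@,,
,,,@,,,,
,,,@,@^,
,,,,@@,,
,,,,,@@,
k=26  ,,,,,,,,
,,,,,,,,
,,,,@@,,
,,,@,,,,
,,,@,@@>
,,,,@@,,
,,,,,@@,
k=27  ,,,,,,,,
,,,,,,,,
,,,,@@,,
,,,@,,,,
,,,@,@@@
,,,,@@,v
,,,,,@@,
k=28  ,,,,,,,,
,,,,,,,,
,,,,@@,,
,,,@,,,,
,,,@,@@@
,,,,@@<@
,,,,,@@,
k=29  ,,,,,,,,
,,,,,,,,
,,,,@@,,
,,,@,,,,
,,,@,@^@
,,,,@@@@
,,,,,@@,
k=30  ,,,,,,,,
,,,,,,,,
,,,,@@,,
,,,@,,,,
,,,@,<,@
,,,,@@@@
,,,,,@@,
k=31  ,,,,,,,,
,,,,,,,,
,,,,@@,,
,,,@,,,,
,,,@,,,@
,,,,@v@@
,,,,,@@,
k=32  ,,,,,,,,
,,,,,,,,
,,,,@@,,
,,,@,,,,
,,,@,,,@
,,,,@,>@
,,,,,@@,
k=33  ,,,,,,,,
,,,,,,,,
,,,,@@,,
,,,@,,,,
,,,@,,^@
,,,,@,,@
,,,,,@@,
k=34  ,,,,,,,,
,,,,,,,,
,,,,@@,,
,,,@,,,,
,,,@,,@>
,,,,@,,@
,,,,,@@,
k=35  ,,,,,,,,
,,,,,,,,
,,,,@@,,
,,,@,,,^
,,,@,,@,
,,,,@,,@
,,,,,@@,
k=36  ,,,,,,,,
,,,,,,,,
,,,,@@,,
>,,@,,,@
,,,@,,@,
,,,,@,,@
,,,,,@@,

3,0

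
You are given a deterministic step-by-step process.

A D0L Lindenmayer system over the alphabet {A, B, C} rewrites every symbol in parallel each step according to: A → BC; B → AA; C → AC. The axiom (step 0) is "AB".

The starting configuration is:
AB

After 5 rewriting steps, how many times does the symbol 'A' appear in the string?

27

[0] AB
[1] BCAA
[2] AAACBCBC
[3] BCBCBCACAAACAAAC
[4] AAACAAACAAACBCACBCBCBCACBCBCBCAC
[5] BCBCBCACBCBCBCACBCBCBCACAAACBCACAAACAAACAAACBCACAAACAAACAAACBCAC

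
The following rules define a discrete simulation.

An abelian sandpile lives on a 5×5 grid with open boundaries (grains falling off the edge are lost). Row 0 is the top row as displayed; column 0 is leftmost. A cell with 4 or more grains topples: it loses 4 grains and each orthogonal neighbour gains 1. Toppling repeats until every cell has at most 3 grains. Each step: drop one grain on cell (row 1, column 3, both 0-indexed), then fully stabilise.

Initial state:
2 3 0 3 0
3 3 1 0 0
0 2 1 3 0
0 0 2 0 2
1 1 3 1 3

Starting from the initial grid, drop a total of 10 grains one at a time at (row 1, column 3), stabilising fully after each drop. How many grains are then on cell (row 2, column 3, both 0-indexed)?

2

t=0: 2 3 0 3 0
3 3 1 0 0
0 2 1 3 0
0 0 2 0 2
1 1 3 1 3
t=1: 2 3 0 3 0
3 3 1 1 0
0 2 1 3 0
0 0 2 0 2
1 1 3 1 3
t=2: 2 3 0 3 0
3 3 1 2 0
0 2 1 3 0
0 0 2 0 2
1 1 3 1 3
t=3: 2 3 0 3 0
3 3 1 3 0
0 2 1 3 0
0 0 2 0 2
1 1 3 1 3
t=4: 2 3 1 0 1
3 3 2 2 1
0 2 2 0 1
0 0 2 1 2
1 1 3 1 3
t=5: 2 3 1 0 1
3 3 2 3 1
0 2 2 0 1
0 0 2 1 2
1 1 3 1 3
t=6: 2 3 1 1 1
3 3 3 0 2
0 2 2 1 1
0 0 2 1 2
1 1 3 1 3
t=7: 2 3 1 1 1
3 3 3 1 2
0 2 2 1 1
0 0 2 1 2
1 1 3 1 3
t=8: 2 3 1 1 1
3 3 3 2 2
0 2 2 1 1
0 0 2 1 2
1 1 3 1 3
t=9: 2 3 1 1 1
3 3 3 3 2
0 2 2 1 1
0 0 2 1 2
1 1 3 1 3
t=10: 0 1 3 2 1
1 2 1 1 3
1 3 3 2 1
0 0 2 1 2
1 1 3 1 3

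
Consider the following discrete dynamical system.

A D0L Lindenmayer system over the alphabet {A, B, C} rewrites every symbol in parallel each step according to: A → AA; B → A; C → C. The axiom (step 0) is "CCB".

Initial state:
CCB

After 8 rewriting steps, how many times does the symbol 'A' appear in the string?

t=0: CCB
t=1: CCA
t=2: CCAA
t=3: CCAAAA
t=4: CCAAAAAAAA
t=5: CCAAAAAAAAAAAAAAAA
t=6: CCAAAAAAAAAAAAAAAAAAAAAAAAAAAAAAAA
t=7: CCAAAAAAAAAAAAAAAAAAAAAAAAAAAAAAAAAAAAAAAAAAAAAAAAAAAAAAAAAAAAAAAA
t=8: CCAAAAAAAAAAAAAAAAAAAAAAAAAAAAAAAAAAAAAAAAAAAAAAAAAAAAAAAA…AAAAAAAAAAAAAAAAAAAAAAAAAAAAAAAAAAAAAAAAAAAAAAAAAAAAAAAAAA  (len 130)

128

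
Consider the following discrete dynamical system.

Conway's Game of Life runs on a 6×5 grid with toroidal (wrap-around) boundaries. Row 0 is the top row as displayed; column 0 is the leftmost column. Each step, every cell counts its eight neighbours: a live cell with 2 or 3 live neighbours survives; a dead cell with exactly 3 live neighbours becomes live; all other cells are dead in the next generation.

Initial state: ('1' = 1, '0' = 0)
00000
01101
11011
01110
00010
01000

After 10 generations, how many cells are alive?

t=0: 00000
01101
11011
01110
00010
01000
t=1: 11100
01101
00000
01000
01010
00000
t=2: 10110
00110
11100
00100
00100
10000
t=3: 00110
10000
00000
00110
01000
00111
t=4: 01100
00000
00000
00100
01001
01001
t=5: 11100
00000
00000
00000
01110
01010
t=6: 11100
01000
00000
00100
01010
00011
t=7: 11111
11100
00000
00100
00011
00011
t=8: 00000
00000
00100
00010
00101
01000
t=9: 00000
00000
00000
00110
00110
00000
t=10: 00000
00000
00000
00110
00110
00000

4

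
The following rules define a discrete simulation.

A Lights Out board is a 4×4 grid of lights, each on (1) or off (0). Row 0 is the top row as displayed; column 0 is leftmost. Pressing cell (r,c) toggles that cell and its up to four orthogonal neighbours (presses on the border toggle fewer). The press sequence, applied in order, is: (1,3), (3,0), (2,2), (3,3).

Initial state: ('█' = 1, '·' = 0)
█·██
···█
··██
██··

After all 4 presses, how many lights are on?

5

gen 0: █·██
···█
··██
██··
gen 1: █·█·
··█·
··█·
██··
gen 2: █·█·
··█·
█·█·
····
gen 3: █·█·
····
██·█
··█·
gen 4: █·█·
····
██··
···█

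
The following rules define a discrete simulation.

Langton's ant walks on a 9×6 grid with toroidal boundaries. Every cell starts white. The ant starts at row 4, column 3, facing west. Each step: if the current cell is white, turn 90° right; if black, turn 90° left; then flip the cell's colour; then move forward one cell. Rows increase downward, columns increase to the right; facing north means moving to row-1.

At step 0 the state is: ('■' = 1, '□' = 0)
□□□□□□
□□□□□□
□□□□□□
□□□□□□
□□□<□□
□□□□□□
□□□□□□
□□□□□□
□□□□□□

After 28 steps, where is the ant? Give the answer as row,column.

0) □□□□□□
□□□□□□
□□□□□□
□□□□□□
□□□<□□
□□□□□□
□□□□□□
□□□□□□
□□□□□□
1) □□□□□□
□□□□□□
□□□□□□
□□□^□□
□□□■□□
□□□□□□
□□□□□□
□□□□□□
□□□□□□
2) □□□□□□
□□□□□□
□□□□□□
□□□■>□
□□□■□□
□□□□□□
□□□□□□
□□□□□□
□□□□□□
3) □□□□□□
□□□□□□
□□□□□□
□□□■■□
□□□■v□
□□□□□□
□□□□□□
□□□□□□
□□□□□□
4) □□□□□□
□□□□□□
□□□□□□
□□□■■□
□□□<■□
□□□□□□
□□□□□□
□□□□□□
□□□□□□
5) □□□□□□
□□□□□□
□□□□□□
□□□■■□
□□□□■□
□□□v□□
□□□□□□
□□□□□□
□□□□□□
6) □□□□□□
□□□□□□
□□□□□□
□□□■■□
□□□□■□
□□<■□□
□□□□□□
□□□□□□
□□□□□□
7) □□□□□□
□□□□□□
□□□□□□
□□□■■□
□□^□■□
□□■■□□
□□□□□□
□□□□□□
□□□□□□
8) □□□□□□
□□□□□□
□□□□□□
□□□■■□
□□■>■□
□□■■□□
□□□□□□
□□□□□□
□□□□□□
9) □□□□□□
□□□□□□
□□□□□□
□□□■■□
□□■■■□
□□■v□□
□□□□□□
□□□□□□
□□□□□□
10) □□□□□□
□□□□□□
□□□□□□
□□□■■□
□□■■■□
□□■□>□
□□□□□□
□□□□□□
□□□□□□
11) □□□□□□
□□□□□□
□□□□□□
□□□■■□
□□■■■□
□□■□■□
□□□□v□
□□□□□□
□□□□□□
12) □□□□□□
□□□□□□
□□□□□□
□□□■■□
□□■■■□
□□■□■□
□□□<■□
□□□□□□
□□□□□□
13) □□□□□□
□□□□□□
□□□□□□
□□□■■□
□□■■■□
□□■^■□
□□□■■□
□□□□□□
□□□□□□
14) □□□□□□
□□□□□□
□□□□□□
□□□■■□
□□■■■□
□□■■>□
□□□■■□
□□□□□□
□□□□□□
15) □□□□□□
□□□□□□
□□□□□□
□□□■■□
□□■■^□
□□■■□□
□□□■■□
□□□□□□
□□□□□□
16) □□□□□□
□□□□□□
□□□□□□
□□□■■□
□□■<□□
□□■■□□
□□□■■□
□□□□□□
□□□□□□
17) □□□□□□
□□□□□□
□□□□□□
□□□■■□
□□■□□□
□□■v□□
□□□■■□
□□□□□□
□□□□□□
18) □□□□□□
□□□□□□
□□□□□□
□□□■■□
□□■□□□
□□■□>□
□□□■■□
□□□□□□
□□□□□□
19) □□□□□□
□□□□□□
□□□□□□
□□□■■□
□□■□□□
□□■□■□
□□□■v□
□□□□□□
□□□□□□
20) □□□□□□
□□□□□□
□□□□□□
□□□■■□
□□■□□□
□□■□■□
□□□■□>
□□□□□□
□□□□□□
21) □□□□□□
□□□□□□
□□□□□□
□□□■■□
□□■□□□
□□■□■□
□□□■□■
□□□□□v
□□□□□□
22) □□□□□□
□□□□□□
□□□□□□
□□□■■□
□□■□□□
□□■□■□
□□□■□■
□□□□<■
□□□□□□
23) □□□□□□
□□□□□□
□□□□□□
□□□■■□
□□■□□□
□□■□■□
□□□■^■
□□□□■■
□□□□□□
24) □□□□□□
□□□□□□
□□□□□□
□□□■■□
□□■□□□
□□■□■□
□□□■■>
□□□□■■
□□□□□□
25) □□□□□□
□□□□□□
□□□□□□
□□□■■□
□□■□□□
□□■□■^
□□□■■□
□□□□■■
□□□□□□
26) □□□□□□
□□□□□□
□□□□□□
□□□■■□
□□■□□□
>□■□■■
□□□■■□
□□□□■■
□□□□□□
27) □□□□□□
□□□□□□
□□□□□□
□□□■■□
□□■□□□
■□■□■■
v□□■■□
□□□□■■
□□□□□□
28) □□□□□□
□□□□□□
□□□□□□
□□□■■□
□□■□□□
■□■□■■
■□□■■<
□□□□■■
□□□□□□

6,5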